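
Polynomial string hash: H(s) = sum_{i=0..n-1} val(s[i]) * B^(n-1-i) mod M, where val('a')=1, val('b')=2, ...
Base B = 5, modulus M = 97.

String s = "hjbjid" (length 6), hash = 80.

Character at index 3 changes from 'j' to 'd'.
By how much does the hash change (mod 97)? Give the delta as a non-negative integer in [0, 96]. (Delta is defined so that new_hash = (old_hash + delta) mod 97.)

Delta formula: (val(new) - val(old)) * B^(n-1-k) mod M
  val('d') - val('j') = 4 - 10 = -6
  B^(n-1-k) = 5^2 mod 97 = 25
  Delta = -6 * 25 mod 97 = 44

Answer: 44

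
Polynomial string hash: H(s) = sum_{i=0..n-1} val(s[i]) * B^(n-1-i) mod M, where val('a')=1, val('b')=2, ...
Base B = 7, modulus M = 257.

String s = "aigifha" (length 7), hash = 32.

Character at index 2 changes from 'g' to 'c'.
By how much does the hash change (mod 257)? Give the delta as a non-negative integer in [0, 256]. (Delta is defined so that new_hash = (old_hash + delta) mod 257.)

Answer: 162

Derivation:
Delta formula: (val(new) - val(old)) * B^(n-1-k) mod M
  val('c') - val('g') = 3 - 7 = -4
  B^(n-1-k) = 7^4 mod 257 = 88
  Delta = -4 * 88 mod 257 = 162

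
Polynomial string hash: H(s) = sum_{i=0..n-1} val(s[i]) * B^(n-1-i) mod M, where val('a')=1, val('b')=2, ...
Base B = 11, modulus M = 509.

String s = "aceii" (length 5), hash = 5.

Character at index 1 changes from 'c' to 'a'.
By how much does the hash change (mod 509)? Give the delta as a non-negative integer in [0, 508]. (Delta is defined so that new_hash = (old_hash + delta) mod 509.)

Answer: 392

Derivation:
Delta formula: (val(new) - val(old)) * B^(n-1-k) mod M
  val('a') - val('c') = 1 - 3 = -2
  B^(n-1-k) = 11^3 mod 509 = 313
  Delta = -2 * 313 mod 509 = 392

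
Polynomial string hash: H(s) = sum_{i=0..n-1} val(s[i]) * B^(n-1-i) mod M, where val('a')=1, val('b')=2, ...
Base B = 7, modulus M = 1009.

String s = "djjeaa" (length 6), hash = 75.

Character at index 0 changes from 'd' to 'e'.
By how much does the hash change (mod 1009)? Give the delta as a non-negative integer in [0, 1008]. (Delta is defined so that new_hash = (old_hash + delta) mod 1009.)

Answer: 663

Derivation:
Delta formula: (val(new) - val(old)) * B^(n-1-k) mod M
  val('e') - val('d') = 5 - 4 = 1
  B^(n-1-k) = 7^5 mod 1009 = 663
  Delta = 1 * 663 mod 1009 = 663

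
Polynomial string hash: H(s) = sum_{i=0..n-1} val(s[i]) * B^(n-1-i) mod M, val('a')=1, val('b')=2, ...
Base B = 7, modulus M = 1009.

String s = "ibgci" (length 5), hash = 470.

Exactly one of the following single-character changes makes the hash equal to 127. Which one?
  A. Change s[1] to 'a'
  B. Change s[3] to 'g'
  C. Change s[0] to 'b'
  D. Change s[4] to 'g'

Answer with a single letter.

Answer: A

Derivation:
Option A: s[1]='b'->'a', delta=(1-2)*7^3 mod 1009 = 666, hash=470+666 mod 1009 = 127 <-- target
Option B: s[3]='c'->'g', delta=(7-3)*7^1 mod 1009 = 28, hash=470+28 mod 1009 = 498
Option C: s[0]='i'->'b', delta=(2-9)*7^4 mod 1009 = 346, hash=470+346 mod 1009 = 816
Option D: s[4]='i'->'g', delta=(7-9)*7^0 mod 1009 = 1007, hash=470+1007 mod 1009 = 468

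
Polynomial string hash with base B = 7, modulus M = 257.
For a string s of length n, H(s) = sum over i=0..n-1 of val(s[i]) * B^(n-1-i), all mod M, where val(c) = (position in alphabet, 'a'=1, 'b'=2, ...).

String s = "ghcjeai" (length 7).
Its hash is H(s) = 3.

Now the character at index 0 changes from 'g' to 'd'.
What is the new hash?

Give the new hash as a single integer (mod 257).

val('g') = 7, val('d') = 4
Position k = 0, exponent = n-1-k = 6
B^6 mod M = 7^6 mod 257 = 200
Delta = (4 - 7) * 200 mod 257 = 171
New hash = (3 + 171) mod 257 = 174

Answer: 174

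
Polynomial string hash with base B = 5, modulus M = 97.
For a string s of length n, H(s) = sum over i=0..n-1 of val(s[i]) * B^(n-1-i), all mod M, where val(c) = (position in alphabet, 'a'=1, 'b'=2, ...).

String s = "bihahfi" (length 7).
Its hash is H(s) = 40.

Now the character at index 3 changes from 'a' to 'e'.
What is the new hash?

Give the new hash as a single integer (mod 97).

val('a') = 1, val('e') = 5
Position k = 3, exponent = n-1-k = 3
B^3 mod M = 5^3 mod 97 = 28
Delta = (5 - 1) * 28 mod 97 = 15
New hash = (40 + 15) mod 97 = 55

Answer: 55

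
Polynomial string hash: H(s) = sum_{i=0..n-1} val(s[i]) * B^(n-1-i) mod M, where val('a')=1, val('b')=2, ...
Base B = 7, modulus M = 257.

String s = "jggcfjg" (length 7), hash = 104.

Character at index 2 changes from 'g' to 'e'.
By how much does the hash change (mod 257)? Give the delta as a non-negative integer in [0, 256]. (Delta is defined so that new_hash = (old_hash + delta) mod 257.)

Delta formula: (val(new) - val(old)) * B^(n-1-k) mod M
  val('e') - val('g') = 5 - 7 = -2
  B^(n-1-k) = 7^4 mod 257 = 88
  Delta = -2 * 88 mod 257 = 81

Answer: 81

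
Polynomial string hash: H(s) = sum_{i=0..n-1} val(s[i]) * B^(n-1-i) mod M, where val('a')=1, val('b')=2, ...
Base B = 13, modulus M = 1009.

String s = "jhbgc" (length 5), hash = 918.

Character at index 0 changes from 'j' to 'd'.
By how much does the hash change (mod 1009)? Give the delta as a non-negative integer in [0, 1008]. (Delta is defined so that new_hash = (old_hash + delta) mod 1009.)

Delta formula: (val(new) - val(old)) * B^(n-1-k) mod M
  val('d') - val('j') = 4 - 10 = -6
  B^(n-1-k) = 13^4 mod 1009 = 309
  Delta = -6 * 309 mod 1009 = 164

Answer: 164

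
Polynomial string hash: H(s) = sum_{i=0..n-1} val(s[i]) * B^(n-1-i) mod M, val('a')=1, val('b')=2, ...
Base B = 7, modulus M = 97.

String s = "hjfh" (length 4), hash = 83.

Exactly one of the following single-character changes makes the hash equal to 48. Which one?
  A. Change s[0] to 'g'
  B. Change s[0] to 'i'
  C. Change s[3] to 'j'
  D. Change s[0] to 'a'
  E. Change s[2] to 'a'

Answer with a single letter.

Answer: E

Derivation:
Option A: s[0]='h'->'g', delta=(7-8)*7^3 mod 97 = 45, hash=83+45 mod 97 = 31
Option B: s[0]='h'->'i', delta=(9-8)*7^3 mod 97 = 52, hash=83+52 mod 97 = 38
Option C: s[3]='h'->'j', delta=(10-8)*7^0 mod 97 = 2, hash=83+2 mod 97 = 85
Option D: s[0]='h'->'a', delta=(1-8)*7^3 mod 97 = 24, hash=83+24 mod 97 = 10
Option E: s[2]='f'->'a', delta=(1-6)*7^1 mod 97 = 62, hash=83+62 mod 97 = 48 <-- target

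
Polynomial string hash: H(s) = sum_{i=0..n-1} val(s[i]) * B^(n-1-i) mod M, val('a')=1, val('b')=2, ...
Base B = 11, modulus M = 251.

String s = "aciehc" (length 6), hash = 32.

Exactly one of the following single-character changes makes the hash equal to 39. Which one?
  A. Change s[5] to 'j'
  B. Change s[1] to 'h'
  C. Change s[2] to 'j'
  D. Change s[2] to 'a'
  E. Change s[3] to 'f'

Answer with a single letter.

Answer: A

Derivation:
Option A: s[5]='c'->'j', delta=(10-3)*11^0 mod 251 = 7, hash=32+7 mod 251 = 39 <-- target
Option B: s[1]='c'->'h', delta=(8-3)*11^4 mod 251 = 164, hash=32+164 mod 251 = 196
Option C: s[2]='i'->'j', delta=(10-9)*11^3 mod 251 = 76, hash=32+76 mod 251 = 108
Option D: s[2]='i'->'a', delta=(1-9)*11^3 mod 251 = 145, hash=32+145 mod 251 = 177
Option E: s[3]='e'->'f', delta=(6-5)*11^2 mod 251 = 121, hash=32+121 mod 251 = 153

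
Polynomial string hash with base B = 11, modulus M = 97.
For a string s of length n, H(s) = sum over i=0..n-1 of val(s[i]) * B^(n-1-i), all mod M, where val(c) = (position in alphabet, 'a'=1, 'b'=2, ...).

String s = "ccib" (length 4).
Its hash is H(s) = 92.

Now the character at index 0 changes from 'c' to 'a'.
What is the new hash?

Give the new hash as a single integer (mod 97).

val('c') = 3, val('a') = 1
Position k = 0, exponent = n-1-k = 3
B^3 mod M = 11^3 mod 97 = 70
Delta = (1 - 3) * 70 mod 97 = 54
New hash = (92 + 54) mod 97 = 49

Answer: 49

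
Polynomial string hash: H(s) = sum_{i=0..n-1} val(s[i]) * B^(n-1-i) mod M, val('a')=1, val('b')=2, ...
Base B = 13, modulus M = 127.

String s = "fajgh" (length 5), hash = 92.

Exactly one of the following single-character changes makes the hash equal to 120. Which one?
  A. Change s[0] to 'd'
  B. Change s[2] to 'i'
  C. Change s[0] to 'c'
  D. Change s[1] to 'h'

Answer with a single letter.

Option A: s[0]='f'->'d', delta=(4-6)*13^4 mod 127 = 28, hash=92+28 mod 127 = 120 <-- target
Option B: s[2]='j'->'i', delta=(9-10)*13^2 mod 127 = 85, hash=92+85 mod 127 = 50
Option C: s[0]='f'->'c', delta=(3-6)*13^4 mod 127 = 42, hash=92+42 mod 127 = 7
Option D: s[1]='a'->'h', delta=(8-1)*13^3 mod 127 = 12, hash=92+12 mod 127 = 104

Answer: A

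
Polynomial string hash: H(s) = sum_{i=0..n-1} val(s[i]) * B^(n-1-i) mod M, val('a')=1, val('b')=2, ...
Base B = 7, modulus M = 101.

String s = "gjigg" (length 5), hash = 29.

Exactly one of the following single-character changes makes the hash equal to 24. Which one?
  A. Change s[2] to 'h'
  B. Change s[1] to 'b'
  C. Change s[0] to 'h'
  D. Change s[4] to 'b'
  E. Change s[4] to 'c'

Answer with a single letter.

Answer: D

Derivation:
Option A: s[2]='i'->'h', delta=(8-9)*7^2 mod 101 = 52, hash=29+52 mod 101 = 81
Option B: s[1]='j'->'b', delta=(2-10)*7^3 mod 101 = 84, hash=29+84 mod 101 = 12
Option C: s[0]='g'->'h', delta=(8-7)*7^4 mod 101 = 78, hash=29+78 mod 101 = 6
Option D: s[4]='g'->'b', delta=(2-7)*7^0 mod 101 = 96, hash=29+96 mod 101 = 24 <-- target
Option E: s[4]='g'->'c', delta=(3-7)*7^0 mod 101 = 97, hash=29+97 mod 101 = 25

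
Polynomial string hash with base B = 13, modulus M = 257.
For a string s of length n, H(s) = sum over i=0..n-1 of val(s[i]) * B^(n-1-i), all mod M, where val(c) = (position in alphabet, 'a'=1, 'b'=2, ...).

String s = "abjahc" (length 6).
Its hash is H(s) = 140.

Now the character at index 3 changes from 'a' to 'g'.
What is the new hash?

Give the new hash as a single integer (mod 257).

Answer: 126

Derivation:
val('a') = 1, val('g') = 7
Position k = 3, exponent = n-1-k = 2
B^2 mod M = 13^2 mod 257 = 169
Delta = (7 - 1) * 169 mod 257 = 243
New hash = (140 + 243) mod 257 = 126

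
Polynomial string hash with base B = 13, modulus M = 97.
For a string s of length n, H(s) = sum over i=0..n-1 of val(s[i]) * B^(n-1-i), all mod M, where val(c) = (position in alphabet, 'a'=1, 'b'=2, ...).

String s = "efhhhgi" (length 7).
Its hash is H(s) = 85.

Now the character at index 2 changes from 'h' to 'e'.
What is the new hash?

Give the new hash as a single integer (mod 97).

Answer: 53

Derivation:
val('h') = 8, val('e') = 5
Position k = 2, exponent = n-1-k = 4
B^4 mod M = 13^4 mod 97 = 43
Delta = (5 - 8) * 43 mod 97 = 65
New hash = (85 + 65) mod 97 = 53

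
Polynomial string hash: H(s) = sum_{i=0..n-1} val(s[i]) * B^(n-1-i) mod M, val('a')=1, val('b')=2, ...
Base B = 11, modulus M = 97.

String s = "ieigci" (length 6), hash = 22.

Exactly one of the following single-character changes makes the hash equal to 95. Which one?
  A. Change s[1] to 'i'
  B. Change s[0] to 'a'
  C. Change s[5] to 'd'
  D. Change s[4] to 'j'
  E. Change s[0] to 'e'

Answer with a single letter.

Answer: A

Derivation:
Option A: s[1]='e'->'i', delta=(9-5)*11^4 mod 97 = 73, hash=22+73 mod 97 = 95 <-- target
Option B: s[0]='i'->'a', delta=(1-9)*11^5 mod 97 = 43, hash=22+43 mod 97 = 65
Option C: s[5]='i'->'d', delta=(4-9)*11^0 mod 97 = 92, hash=22+92 mod 97 = 17
Option D: s[4]='c'->'j', delta=(10-3)*11^1 mod 97 = 77, hash=22+77 mod 97 = 2
Option E: s[0]='i'->'e', delta=(5-9)*11^5 mod 97 = 70, hash=22+70 mod 97 = 92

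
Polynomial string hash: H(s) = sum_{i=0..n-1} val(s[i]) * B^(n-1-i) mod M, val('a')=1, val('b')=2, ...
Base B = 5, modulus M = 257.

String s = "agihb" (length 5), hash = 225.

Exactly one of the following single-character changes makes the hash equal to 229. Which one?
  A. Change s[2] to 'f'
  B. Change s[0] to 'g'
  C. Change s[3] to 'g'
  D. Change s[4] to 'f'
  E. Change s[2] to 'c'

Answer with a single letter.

Answer: D

Derivation:
Option A: s[2]='i'->'f', delta=(6-9)*5^2 mod 257 = 182, hash=225+182 mod 257 = 150
Option B: s[0]='a'->'g', delta=(7-1)*5^4 mod 257 = 152, hash=225+152 mod 257 = 120
Option C: s[3]='h'->'g', delta=(7-8)*5^1 mod 257 = 252, hash=225+252 mod 257 = 220
Option D: s[4]='b'->'f', delta=(6-2)*5^0 mod 257 = 4, hash=225+4 mod 257 = 229 <-- target
Option E: s[2]='i'->'c', delta=(3-9)*5^2 mod 257 = 107, hash=225+107 mod 257 = 75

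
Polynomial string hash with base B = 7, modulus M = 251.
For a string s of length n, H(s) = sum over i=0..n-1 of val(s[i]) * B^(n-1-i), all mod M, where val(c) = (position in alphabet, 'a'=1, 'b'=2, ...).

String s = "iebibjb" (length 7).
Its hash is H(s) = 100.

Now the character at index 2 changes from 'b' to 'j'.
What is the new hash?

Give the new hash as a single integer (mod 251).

Answer: 232

Derivation:
val('b') = 2, val('j') = 10
Position k = 2, exponent = n-1-k = 4
B^4 mod M = 7^4 mod 251 = 142
Delta = (10 - 2) * 142 mod 251 = 132
New hash = (100 + 132) mod 251 = 232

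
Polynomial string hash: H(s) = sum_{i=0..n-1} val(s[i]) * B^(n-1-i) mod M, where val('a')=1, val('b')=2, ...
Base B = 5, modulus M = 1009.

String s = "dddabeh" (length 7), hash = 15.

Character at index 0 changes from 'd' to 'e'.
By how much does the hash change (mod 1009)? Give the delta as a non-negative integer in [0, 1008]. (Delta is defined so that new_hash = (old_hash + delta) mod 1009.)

Delta formula: (val(new) - val(old)) * B^(n-1-k) mod M
  val('e') - val('d') = 5 - 4 = 1
  B^(n-1-k) = 5^6 mod 1009 = 490
  Delta = 1 * 490 mod 1009 = 490

Answer: 490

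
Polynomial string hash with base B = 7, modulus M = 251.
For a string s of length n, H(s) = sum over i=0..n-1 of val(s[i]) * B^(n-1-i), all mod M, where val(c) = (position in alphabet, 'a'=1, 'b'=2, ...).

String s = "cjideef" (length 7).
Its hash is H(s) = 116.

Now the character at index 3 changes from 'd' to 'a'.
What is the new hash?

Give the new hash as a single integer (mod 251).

Answer: 91

Derivation:
val('d') = 4, val('a') = 1
Position k = 3, exponent = n-1-k = 3
B^3 mod M = 7^3 mod 251 = 92
Delta = (1 - 4) * 92 mod 251 = 226
New hash = (116 + 226) mod 251 = 91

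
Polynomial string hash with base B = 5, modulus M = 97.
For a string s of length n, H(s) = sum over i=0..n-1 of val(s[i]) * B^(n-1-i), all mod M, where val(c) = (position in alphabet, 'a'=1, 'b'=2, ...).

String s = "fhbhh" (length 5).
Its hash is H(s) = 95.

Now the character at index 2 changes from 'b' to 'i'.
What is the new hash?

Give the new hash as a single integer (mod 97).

Answer: 76

Derivation:
val('b') = 2, val('i') = 9
Position k = 2, exponent = n-1-k = 2
B^2 mod M = 5^2 mod 97 = 25
Delta = (9 - 2) * 25 mod 97 = 78
New hash = (95 + 78) mod 97 = 76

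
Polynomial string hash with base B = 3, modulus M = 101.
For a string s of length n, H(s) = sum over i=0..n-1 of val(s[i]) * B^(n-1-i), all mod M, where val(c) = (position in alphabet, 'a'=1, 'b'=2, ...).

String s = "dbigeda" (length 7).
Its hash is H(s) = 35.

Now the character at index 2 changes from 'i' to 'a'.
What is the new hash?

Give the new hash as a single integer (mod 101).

Answer: 94

Derivation:
val('i') = 9, val('a') = 1
Position k = 2, exponent = n-1-k = 4
B^4 mod M = 3^4 mod 101 = 81
Delta = (1 - 9) * 81 mod 101 = 59
New hash = (35 + 59) mod 101 = 94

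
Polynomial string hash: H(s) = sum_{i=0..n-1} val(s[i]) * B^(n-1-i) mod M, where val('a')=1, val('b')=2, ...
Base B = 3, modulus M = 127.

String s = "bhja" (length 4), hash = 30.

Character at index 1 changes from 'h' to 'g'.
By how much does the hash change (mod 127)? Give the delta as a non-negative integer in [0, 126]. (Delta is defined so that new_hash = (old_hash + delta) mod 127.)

Delta formula: (val(new) - val(old)) * B^(n-1-k) mod M
  val('g') - val('h') = 7 - 8 = -1
  B^(n-1-k) = 3^2 mod 127 = 9
  Delta = -1 * 9 mod 127 = 118

Answer: 118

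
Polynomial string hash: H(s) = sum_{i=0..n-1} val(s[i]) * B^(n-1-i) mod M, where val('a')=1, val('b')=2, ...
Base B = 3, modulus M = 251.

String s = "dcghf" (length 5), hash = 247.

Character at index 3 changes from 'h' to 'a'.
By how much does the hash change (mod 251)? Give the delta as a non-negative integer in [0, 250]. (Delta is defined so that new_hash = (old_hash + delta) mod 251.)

Delta formula: (val(new) - val(old)) * B^(n-1-k) mod M
  val('a') - val('h') = 1 - 8 = -7
  B^(n-1-k) = 3^1 mod 251 = 3
  Delta = -7 * 3 mod 251 = 230

Answer: 230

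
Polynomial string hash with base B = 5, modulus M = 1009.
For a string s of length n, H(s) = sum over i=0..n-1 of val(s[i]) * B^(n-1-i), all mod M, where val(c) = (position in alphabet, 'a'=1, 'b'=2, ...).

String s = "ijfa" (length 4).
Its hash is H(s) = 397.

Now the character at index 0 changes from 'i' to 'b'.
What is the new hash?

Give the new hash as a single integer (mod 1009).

val('i') = 9, val('b') = 2
Position k = 0, exponent = n-1-k = 3
B^3 mod M = 5^3 mod 1009 = 125
Delta = (2 - 9) * 125 mod 1009 = 134
New hash = (397 + 134) mod 1009 = 531

Answer: 531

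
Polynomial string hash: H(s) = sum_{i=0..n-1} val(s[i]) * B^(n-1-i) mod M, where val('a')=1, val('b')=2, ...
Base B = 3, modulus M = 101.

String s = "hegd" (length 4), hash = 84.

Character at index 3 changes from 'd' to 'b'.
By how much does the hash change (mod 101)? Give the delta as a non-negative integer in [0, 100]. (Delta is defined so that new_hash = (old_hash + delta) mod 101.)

Answer: 99

Derivation:
Delta formula: (val(new) - val(old)) * B^(n-1-k) mod M
  val('b') - val('d') = 2 - 4 = -2
  B^(n-1-k) = 3^0 mod 101 = 1
  Delta = -2 * 1 mod 101 = 99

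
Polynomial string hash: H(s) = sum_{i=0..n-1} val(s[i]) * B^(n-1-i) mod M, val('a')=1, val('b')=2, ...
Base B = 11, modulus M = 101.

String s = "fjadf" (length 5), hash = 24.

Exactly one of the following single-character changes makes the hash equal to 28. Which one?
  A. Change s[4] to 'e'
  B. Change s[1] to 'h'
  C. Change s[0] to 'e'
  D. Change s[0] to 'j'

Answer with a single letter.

Answer: C

Derivation:
Option A: s[4]='f'->'e', delta=(5-6)*11^0 mod 101 = 100, hash=24+100 mod 101 = 23
Option B: s[1]='j'->'h', delta=(8-10)*11^3 mod 101 = 65, hash=24+65 mod 101 = 89
Option C: s[0]='f'->'e', delta=(5-6)*11^4 mod 101 = 4, hash=24+4 mod 101 = 28 <-- target
Option D: s[0]='f'->'j', delta=(10-6)*11^4 mod 101 = 85, hash=24+85 mod 101 = 8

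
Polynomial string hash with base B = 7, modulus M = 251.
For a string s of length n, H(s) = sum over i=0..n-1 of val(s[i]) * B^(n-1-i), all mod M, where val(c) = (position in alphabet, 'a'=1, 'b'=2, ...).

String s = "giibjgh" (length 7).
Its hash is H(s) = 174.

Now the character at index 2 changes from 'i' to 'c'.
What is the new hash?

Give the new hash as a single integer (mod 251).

Answer: 75

Derivation:
val('i') = 9, val('c') = 3
Position k = 2, exponent = n-1-k = 4
B^4 mod M = 7^4 mod 251 = 142
Delta = (3 - 9) * 142 mod 251 = 152
New hash = (174 + 152) mod 251 = 75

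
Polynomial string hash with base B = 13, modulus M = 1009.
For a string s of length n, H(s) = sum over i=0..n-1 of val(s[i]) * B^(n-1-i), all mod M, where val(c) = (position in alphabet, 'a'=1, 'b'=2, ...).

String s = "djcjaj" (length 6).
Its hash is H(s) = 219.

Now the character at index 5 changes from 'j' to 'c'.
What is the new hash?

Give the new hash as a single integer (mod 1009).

val('j') = 10, val('c') = 3
Position k = 5, exponent = n-1-k = 0
B^0 mod M = 13^0 mod 1009 = 1
Delta = (3 - 10) * 1 mod 1009 = 1002
New hash = (219 + 1002) mod 1009 = 212

Answer: 212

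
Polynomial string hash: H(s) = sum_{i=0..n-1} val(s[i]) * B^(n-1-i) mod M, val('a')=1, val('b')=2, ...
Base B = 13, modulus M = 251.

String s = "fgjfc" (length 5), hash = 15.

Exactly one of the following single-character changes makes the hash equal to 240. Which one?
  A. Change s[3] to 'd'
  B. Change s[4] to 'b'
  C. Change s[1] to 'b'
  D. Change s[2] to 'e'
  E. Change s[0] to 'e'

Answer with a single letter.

Option A: s[3]='f'->'d', delta=(4-6)*13^1 mod 251 = 225, hash=15+225 mod 251 = 240 <-- target
Option B: s[4]='c'->'b', delta=(2-3)*13^0 mod 251 = 250, hash=15+250 mod 251 = 14
Option C: s[1]='g'->'b', delta=(2-7)*13^3 mod 251 = 59, hash=15+59 mod 251 = 74
Option D: s[2]='j'->'e', delta=(5-10)*13^2 mod 251 = 159, hash=15+159 mod 251 = 174
Option E: s[0]='f'->'e', delta=(5-6)*13^4 mod 251 = 53, hash=15+53 mod 251 = 68

Answer: A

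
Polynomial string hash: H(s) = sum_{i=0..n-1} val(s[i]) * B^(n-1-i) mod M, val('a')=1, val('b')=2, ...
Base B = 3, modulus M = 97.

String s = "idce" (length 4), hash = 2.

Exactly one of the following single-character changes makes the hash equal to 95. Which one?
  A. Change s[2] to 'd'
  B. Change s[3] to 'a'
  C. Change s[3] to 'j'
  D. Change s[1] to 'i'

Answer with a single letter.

Option A: s[2]='c'->'d', delta=(4-3)*3^1 mod 97 = 3, hash=2+3 mod 97 = 5
Option B: s[3]='e'->'a', delta=(1-5)*3^0 mod 97 = 93, hash=2+93 mod 97 = 95 <-- target
Option C: s[3]='e'->'j', delta=(10-5)*3^0 mod 97 = 5, hash=2+5 mod 97 = 7
Option D: s[1]='d'->'i', delta=(9-4)*3^2 mod 97 = 45, hash=2+45 mod 97 = 47

Answer: B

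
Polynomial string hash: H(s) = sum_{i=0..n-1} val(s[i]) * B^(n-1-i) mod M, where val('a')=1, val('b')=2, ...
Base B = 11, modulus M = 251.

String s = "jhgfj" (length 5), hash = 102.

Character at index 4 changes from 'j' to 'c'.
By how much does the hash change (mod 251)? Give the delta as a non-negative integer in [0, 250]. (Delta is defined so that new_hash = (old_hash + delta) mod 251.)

Answer: 244

Derivation:
Delta formula: (val(new) - val(old)) * B^(n-1-k) mod M
  val('c') - val('j') = 3 - 10 = -7
  B^(n-1-k) = 11^0 mod 251 = 1
  Delta = -7 * 1 mod 251 = 244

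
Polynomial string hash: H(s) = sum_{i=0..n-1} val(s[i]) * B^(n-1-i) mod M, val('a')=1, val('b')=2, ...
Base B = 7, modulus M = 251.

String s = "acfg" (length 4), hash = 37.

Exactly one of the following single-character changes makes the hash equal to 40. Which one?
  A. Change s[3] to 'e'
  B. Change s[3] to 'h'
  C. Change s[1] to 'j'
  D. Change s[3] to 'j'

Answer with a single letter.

Answer: D

Derivation:
Option A: s[3]='g'->'e', delta=(5-7)*7^0 mod 251 = 249, hash=37+249 mod 251 = 35
Option B: s[3]='g'->'h', delta=(8-7)*7^0 mod 251 = 1, hash=37+1 mod 251 = 38
Option C: s[1]='c'->'j', delta=(10-3)*7^2 mod 251 = 92, hash=37+92 mod 251 = 129
Option D: s[3]='g'->'j', delta=(10-7)*7^0 mod 251 = 3, hash=37+3 mod 251 = 40 <-- target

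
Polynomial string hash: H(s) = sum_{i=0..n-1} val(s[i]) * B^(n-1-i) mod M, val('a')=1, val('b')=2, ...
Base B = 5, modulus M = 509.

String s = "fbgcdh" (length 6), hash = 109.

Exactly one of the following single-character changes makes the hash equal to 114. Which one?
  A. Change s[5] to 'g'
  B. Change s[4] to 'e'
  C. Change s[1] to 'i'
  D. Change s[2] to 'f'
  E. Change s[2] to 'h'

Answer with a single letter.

Option A: s[5]='h'->'g', delta=(7-8)*5^0 mod 509 = 508, hash=109+508 mod 509 = 108
Option B: s[4]='d'->'e', delta=(5-4)*5^1 mod 509 = 5, hash=109+5 mod 509 = 114 <-- target
Option C: s[1]='b'->'i', delta=(9-2)*5^4 mod 509 = 303, hash=109+303 mod 509 = 412
Option D: s[2]='g'->'f', delta=(6-7)*5^3 mod 509 = 384, hash=109+384 mod 509 = 493
Option E: s[2]='g'->'h', delta=(8-7)*5^3 mod 509 = 125, hash=109+125 mod 509 = 234

Answer: B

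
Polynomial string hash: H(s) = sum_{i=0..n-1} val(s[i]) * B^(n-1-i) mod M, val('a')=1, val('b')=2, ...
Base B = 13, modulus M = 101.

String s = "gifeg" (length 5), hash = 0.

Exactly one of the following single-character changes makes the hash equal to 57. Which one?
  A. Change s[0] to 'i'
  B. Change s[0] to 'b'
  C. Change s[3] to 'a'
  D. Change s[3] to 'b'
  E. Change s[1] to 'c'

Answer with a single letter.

Answer: A

Derivation:
Option A: s[0]='g'->'i', delta=(9-7)*13^4 mod 101 = 57, hash=0+57 mod 101 = 57 <-- target
Option B: s[0]='g'->'b', delta=(2-7)*13^4 mod 101 = 9, hash=0+9 mod 101 = 9
Option C: s[3]='e'->'a', delta=(1-5)*13^1 mod 101 = 49, hash=0+49 mod 101 = 49
Option D: s[3]='e'->'b', delta=(2-5)*13^1 mod 101 = 62, hash=0+62 mod 101 = 62
Option E: s[1]='i'->'c', delta=(3-9)*13^3 mod 101 = 49, hash=0+49 mod 101 = 49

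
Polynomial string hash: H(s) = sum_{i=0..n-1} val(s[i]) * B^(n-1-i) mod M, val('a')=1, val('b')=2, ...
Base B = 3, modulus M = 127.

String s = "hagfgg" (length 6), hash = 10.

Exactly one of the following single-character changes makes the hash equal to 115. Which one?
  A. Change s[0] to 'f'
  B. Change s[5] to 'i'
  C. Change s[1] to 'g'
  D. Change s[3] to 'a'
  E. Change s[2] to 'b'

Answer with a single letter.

Answer: C

Derivation:
Option A: s[0]='h'->'f', delta=(6-8)*3^5 mod 127 = 22, hash=10+22 mod 127 = 32
Option B: s[5]='g'->'i', delta=(9-7)*3^0 mod 127 = 2, hash=10+2 mod 127 = 12
Option C: s[1]='a'->'g', delta=(7-1)*3^4 mod 127 = 105, hash=10+105 mod 127 = 115 <-- target
Option D: s[3]='f'->'a', delta=(1-6)*3^2 mod 127 = 82, hash=10+82 mod 127 = 92
Option E: s[2]='g'->'b', delta=(2-7)*3^3 mod 127 = 119, hash=10+119 mod 127 = 2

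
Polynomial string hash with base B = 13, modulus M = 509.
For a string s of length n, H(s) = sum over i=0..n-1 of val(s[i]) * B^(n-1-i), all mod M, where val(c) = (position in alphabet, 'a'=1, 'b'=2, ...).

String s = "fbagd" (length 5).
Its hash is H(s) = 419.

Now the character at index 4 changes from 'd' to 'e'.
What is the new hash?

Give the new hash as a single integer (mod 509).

val('d') = 4, val('e') = 5
Position k = 4, exponent = n-1-k = 0
B^0 mod M = 13^0 mod 509 = 1
Delta = (5 - 4) * 1 mod 509 = 1
New hash = (419 + 1) mod 509 = 420

Answer: 420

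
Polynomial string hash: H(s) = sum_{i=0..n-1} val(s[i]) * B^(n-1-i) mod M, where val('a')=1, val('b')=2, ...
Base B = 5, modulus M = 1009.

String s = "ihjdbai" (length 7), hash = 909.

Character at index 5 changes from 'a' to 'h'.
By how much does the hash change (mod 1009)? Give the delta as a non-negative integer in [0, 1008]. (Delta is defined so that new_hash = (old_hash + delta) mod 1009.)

Delta formula: (val(new) - val(old)) * B^(n-1-k) mod M
  val('h') - val('a') = 8 - 1 = 7
  B^(n-1-k) = 5^1 mod 1009 = 5
  Delta = 7 * 5 mod 1009 = 35

Answer: 35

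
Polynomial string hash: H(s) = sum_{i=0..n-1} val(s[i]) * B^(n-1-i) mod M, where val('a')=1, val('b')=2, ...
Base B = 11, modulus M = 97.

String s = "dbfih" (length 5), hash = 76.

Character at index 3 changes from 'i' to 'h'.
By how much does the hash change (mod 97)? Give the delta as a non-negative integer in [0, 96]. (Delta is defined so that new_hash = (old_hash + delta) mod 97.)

Delta formula: (val(new) - val(old)) * B^(n-1-k) mod M
  val('h') - val('i') = 8 - 9 = -1
  B^(n-1-k) = 11^1 mod 97 = 11
  Delta = -1 * 11 mod 97 = 86

Answer: 86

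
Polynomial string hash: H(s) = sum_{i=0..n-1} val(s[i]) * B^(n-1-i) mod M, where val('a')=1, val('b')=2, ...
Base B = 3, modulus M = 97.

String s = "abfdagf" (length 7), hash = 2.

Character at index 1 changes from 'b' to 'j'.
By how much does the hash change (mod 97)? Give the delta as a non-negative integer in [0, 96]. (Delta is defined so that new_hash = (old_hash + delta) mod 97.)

Answer: 4

Derivation:
Delta formula: (val(new) - val(old)) * B^(n-1-k) mod M
  val('j') - val('b') = 10 - 2 = 8
  B^(n-1-k) = 3^5 mod 97 = 49
  Delta = 8 * 49 mod 97 = 4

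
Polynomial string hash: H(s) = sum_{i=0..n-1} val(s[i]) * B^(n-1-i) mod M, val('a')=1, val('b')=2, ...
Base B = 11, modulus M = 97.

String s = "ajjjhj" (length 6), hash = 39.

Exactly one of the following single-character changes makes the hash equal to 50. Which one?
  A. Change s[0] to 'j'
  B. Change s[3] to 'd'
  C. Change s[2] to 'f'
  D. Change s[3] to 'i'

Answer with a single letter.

Answer: C

Derivation:
Option A: s[0]='a'->'j', delta=(10-1)*11^5 mod 97 = 85, hash=39+85 mod 97 = 27
Option B: s[3]='j'->'d', delta=(4-10)*11^2 mod 97 = 50, hash=39+50 mod 97 = 89
Option C: s[2]='j'->'f', delta=(6-10)*11^3 mod 97 = 11, hash=39+11 mod 97 = 50 <-- target
Option D: s[3]='j'->'i', delta=(9-10)*11^2 mod 97 = 73, hash=39+73 mod 97 = 15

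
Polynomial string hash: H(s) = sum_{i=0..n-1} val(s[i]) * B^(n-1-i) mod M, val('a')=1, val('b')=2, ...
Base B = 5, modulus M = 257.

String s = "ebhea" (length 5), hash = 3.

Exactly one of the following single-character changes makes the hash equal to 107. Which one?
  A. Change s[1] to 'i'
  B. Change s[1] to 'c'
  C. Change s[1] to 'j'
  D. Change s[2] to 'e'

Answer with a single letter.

Option A: s[1]='b'->'i', delta=(9-2)*5^3 mod 257 = 104, hash=3+104 mod 257 = 107 <-- target
Option B: s[1]='b'->'c', delta=(3-2)*5^3 mod 257 = 125, hash=3+125 mod 257 = 128
Option C: s[1]='b'->'j', delta=(10-2)*5^3 mod 257 = 229, hash=3+229 mod 257 = 232
Option D: s[2]='h'->'e', delta=(5-8)*5^2 mod 257 = 182, hash=3+182 mod 257 = 185

Answer: A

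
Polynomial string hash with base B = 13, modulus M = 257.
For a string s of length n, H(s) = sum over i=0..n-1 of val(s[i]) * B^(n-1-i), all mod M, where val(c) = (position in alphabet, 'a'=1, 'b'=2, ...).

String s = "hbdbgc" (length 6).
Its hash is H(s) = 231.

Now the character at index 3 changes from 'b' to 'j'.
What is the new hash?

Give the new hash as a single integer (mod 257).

val('b') = 2, val('j') = 10
Position k = 3, exponent = n-1-k = 2
B^2 mod M = 13^2 mod 257 = 169
Delta = (10 - 2) * 169 mod 257 = 67
New hash = (231 + 67) mod 257 = 41

Answer: 41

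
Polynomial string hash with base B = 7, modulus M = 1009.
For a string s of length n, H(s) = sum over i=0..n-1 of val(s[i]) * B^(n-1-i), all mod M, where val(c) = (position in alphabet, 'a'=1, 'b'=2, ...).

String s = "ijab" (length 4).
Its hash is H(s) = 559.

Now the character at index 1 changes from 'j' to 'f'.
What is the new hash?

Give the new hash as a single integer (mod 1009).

Answer: 363

Derivation:
val('j') = 10, val('f') = 6
Position k = 1, exponent = n-1-k = 2
B^2 mod M = 7^2 mod 1009 = 49
Delta = (6 - 10) * 49 mod 1009 = 813
New hash = (559 + 813) mod 1009 = 363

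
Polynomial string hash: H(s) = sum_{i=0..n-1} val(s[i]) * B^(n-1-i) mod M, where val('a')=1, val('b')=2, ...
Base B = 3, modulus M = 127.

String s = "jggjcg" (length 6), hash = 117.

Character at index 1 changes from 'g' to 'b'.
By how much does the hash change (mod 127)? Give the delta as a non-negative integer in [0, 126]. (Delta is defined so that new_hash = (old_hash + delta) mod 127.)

Delta formula: (val(new) - val(old)) * B^(n-1-k) mod M
  val('b') - val('g') = 2 - 7 = -5
  B^(n-1-k) = 3^4 mod 127 = 81
  Delta = -5 * 81 mod 127 = 103

Answer: 103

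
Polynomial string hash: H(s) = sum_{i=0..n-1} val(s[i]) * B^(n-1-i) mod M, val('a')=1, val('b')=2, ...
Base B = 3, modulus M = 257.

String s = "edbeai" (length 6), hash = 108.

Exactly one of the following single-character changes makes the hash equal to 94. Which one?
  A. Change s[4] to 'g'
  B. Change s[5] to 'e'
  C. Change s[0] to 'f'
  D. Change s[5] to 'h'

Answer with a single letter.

Answer: C

Derivation:
Option A: s[4]='a'->'g', delta=(7-1)*3^1 mod 257 = 18, hash=108+18 mod 257 = 126
Option B: s[5]='i'->'e', delta=(5-9)*3^0 mod 257 = 253, hash=108+253 mod 257 = 104
Option C: s[0]='e'->'f', delta=(6-5)*3^5 mod 257 = 243, hash=108+243 mod 257 = 94 <-- target
Option D: s[5]='i'->'h', delta=(8-9)*3^0 mod 257 = 256, hash=108+256 mod 257 = 107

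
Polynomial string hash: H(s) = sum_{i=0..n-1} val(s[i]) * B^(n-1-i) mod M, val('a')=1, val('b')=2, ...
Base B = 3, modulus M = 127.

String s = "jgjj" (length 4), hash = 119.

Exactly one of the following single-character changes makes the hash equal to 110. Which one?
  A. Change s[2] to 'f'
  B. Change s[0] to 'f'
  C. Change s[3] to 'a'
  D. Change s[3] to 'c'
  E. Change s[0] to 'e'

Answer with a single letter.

Option A: s[2]='j'->'f', delta=(6-10)*3^1 mod 127 = 115, hash=119+115 mod 127 = 107
Option B: s[0]='j'->'f', delta=(6-10)*3^3 mod 127 = 19, hash=119+19 mod 127 = 11
Option C: s[3]='j'->'a', delta=(1-10)*3^0 mod 127 = 118, hash=119+118 mod 127 = 110 <-- target
Option D: s[3]='j'->'c', delta=(3-10)*3^0 mod 127 = 120, hash=119+120 mod 127 = 112
Option E: s[0]='j'->'e', delta=(5-10)*3^3 mod 127 = 119, hash=119+119 mod 127 = 111

Answer: C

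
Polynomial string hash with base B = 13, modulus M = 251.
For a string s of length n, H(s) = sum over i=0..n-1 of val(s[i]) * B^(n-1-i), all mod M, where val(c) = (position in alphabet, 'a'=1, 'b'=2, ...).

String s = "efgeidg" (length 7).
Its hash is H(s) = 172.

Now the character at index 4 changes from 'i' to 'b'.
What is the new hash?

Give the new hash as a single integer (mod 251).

Answer: 244

Derivation:
val('i') = 9, val('b') = 2
Position k = 4, exponent = n-1-k = 2
B^2 mod M = 13^2 mod 251 = 169
Delta = (2 - 9) * 169 mod 251 = 72
New hash = (172 + 72) mod 251 = 244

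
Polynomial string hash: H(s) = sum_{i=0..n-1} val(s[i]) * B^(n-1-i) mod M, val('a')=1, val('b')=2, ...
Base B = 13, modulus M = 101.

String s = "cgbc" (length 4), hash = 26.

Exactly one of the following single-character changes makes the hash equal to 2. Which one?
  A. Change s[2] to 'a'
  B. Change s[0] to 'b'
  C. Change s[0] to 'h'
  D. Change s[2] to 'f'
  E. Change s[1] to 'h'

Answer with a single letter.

Option A: s[2]='b'->'a', delta=(1-2)*13^1 mod 101 = 88, hash=26+88 mod 101 = 13
Option B: s[0]='c'->'b', delta=(2-3)*13^3 mod 101 = 25, hash=26+25 mod 101 = 51
Option C: s[0]='c'->'h', delta=(8-3)*13^3 mod 101 = 77, hash=26+77 mod 101 = 2 <-- target
Option D: s[2]='b'->'f', delta=(6-2)*13^1 mod 101 = 52, hash=26+52 mod 101 = 78
Option E: s[1]='g'->'h', delta=(8-7)*13^2 mod 101 = 68, hash=26+68 mod 101 = 94

Answer: C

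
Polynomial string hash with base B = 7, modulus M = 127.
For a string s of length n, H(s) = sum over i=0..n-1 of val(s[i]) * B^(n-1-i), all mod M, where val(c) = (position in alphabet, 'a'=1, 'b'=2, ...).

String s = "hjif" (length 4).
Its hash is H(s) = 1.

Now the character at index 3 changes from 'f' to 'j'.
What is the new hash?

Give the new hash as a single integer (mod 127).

Answer: 5

Derivation:
val('f') = 6, val('j') = 10
Position k = 3, exponent = n-1-k = 0
B^0 mod M = 7^0 mod 127 = 1
Delta = (10 - 6) * 1 mod 127 = 4
New hash = (1 + 4) mod 127 = 5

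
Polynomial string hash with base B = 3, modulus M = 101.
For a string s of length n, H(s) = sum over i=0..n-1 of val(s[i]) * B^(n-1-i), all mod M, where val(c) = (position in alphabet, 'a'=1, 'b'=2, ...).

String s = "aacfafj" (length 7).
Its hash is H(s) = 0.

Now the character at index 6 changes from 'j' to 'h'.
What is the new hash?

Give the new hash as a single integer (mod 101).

Answer: 99

Derivation:
val('j') = 10, val('h') = 8
Position k = 6, exponent = n-1-k = 0
B^0 mod M = 3^0 mod 101 = 1
Delta = (8 - 10) * 1 mod 101 = 99
New hash = (0 + 99) mod 101 = 99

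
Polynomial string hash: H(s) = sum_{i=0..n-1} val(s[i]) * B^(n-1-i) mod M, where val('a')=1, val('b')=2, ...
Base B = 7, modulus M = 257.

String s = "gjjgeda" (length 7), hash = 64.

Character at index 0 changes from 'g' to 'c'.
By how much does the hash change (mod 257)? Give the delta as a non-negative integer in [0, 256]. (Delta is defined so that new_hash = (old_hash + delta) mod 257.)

Answer: 228

Derivation:
Delta formula: (val(new) - val(old)) * B^(n-1-k) mod M
  val('c') - val('g') = 3 - 7 = -4
  B^(n-1-k) = 7^6 mod 257 = 200
  Delta = -4 * 200 mod 257 = 228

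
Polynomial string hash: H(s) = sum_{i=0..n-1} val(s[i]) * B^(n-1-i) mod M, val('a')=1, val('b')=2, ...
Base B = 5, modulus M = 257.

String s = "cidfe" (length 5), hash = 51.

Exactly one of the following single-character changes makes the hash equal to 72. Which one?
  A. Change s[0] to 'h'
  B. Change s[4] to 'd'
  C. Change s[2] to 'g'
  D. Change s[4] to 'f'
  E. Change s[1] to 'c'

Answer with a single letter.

Option A: s[0]='c'->'h', delta=(8-3)*5^4 mod 257 = 41, hash=51+41 mod 257 = 92
Option B: s[4]='e'->'d', delta=(4-5)*5^0 mod 257 = 256, hash=51+256 mod 257 = 50
Option C: s[2]='d'->'g', delta=(7-4)*5^2 mod 257 = 75, hash=51+75 mod 257 = 126
Option D: s[4]='e'->'f', delta=(6-5)*5^0 mod 257 = 1, hash=51+1 mod 257 = 52
Option E: s[1]='i'->'c', delta=(3-9)*5^3 mod 257 = 21, hash=51+21 mod 257 = 72 <-- target

Answer: E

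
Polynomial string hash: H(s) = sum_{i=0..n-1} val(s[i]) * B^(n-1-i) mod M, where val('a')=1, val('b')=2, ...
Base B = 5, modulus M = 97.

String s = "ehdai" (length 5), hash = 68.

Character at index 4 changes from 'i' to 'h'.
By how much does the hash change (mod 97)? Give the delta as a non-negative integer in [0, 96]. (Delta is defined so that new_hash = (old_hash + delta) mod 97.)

Delta formula: (val(new) - val(old)) * B^(n-1-k) mod M
  val('h') - val('i') = 8 - 9 = -1
  B^(n-1-k) = 5^0 mod 97 = 1
  Delta = -1 * 1 mod 97 = 96

Answer: 96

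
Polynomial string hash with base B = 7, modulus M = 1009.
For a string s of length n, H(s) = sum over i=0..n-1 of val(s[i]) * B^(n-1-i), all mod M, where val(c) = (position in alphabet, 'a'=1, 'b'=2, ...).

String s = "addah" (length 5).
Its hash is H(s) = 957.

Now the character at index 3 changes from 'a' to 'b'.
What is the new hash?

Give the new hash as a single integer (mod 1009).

Answer: 964

Derivation:
val('a') = 1, val('b') = 2
Position k = 3, exponent = n-1-k = 1
B^1 mod M = 7^1 mod 1009 = 7
Delta = (2 - 1) * 7 mod 1009 = 7
New hash = (957 + 7) mod 1009 = 964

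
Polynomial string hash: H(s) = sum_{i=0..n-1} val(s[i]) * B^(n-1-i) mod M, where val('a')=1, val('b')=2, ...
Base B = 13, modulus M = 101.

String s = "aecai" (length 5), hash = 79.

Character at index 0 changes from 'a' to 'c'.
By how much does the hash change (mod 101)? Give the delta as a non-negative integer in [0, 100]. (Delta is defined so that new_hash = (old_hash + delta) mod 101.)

Delta formula: (val(new) - val(old)) * B^(n-1-k) mod M
  val('c') - val('a') = 3 - 1 = 2
  B^(n-1-k) = 13^4 mod 101 = 79
  Delta = 2 * 79 mod 101 = 57

Answer: 57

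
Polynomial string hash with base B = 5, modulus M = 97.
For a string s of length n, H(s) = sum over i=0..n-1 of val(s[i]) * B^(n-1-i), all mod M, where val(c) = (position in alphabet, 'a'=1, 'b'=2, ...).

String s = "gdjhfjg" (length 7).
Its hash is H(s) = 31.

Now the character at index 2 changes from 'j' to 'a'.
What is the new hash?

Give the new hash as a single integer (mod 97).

val('j') = 10, val('a') = 1
Position k = 2, exponent = n-1-k = 4
B^4 mod M = 5^4 mod 97 = 43
Delta = (1 - 10) * 43 mod 97 = 1
New hash = (31 + 1) mod 97 = 32

Answer: 32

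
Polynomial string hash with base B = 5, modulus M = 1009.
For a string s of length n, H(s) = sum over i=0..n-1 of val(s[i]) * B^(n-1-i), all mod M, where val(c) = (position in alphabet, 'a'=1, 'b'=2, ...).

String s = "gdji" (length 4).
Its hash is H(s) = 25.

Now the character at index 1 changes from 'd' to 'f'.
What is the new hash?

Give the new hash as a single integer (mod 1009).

val('d') = 4, val('f') = 6
Position k = 1, exponent = n-1-k = 2
B^2 mod M = 5^2 mod 1009 = 25
Delta = (6 - 4) * 25 mod 1009 = 50
New hash = (25 + 50) mod 1009 = 75

Answer: 75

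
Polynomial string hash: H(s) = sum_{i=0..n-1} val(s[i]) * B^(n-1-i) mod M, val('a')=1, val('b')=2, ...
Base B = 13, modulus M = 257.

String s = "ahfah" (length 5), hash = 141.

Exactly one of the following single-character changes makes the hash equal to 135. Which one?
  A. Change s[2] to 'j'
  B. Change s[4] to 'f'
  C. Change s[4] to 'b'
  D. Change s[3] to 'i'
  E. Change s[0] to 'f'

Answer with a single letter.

Option A: s[2]='f'->'j', delta=(10-6)*13^2 mod 257 = 162, hash=141+162 mod 257 = 46
Option B: s[4]='h'->'f', delta=(6-8)*13^0 mod 257 = 255, hash=141+255 mod 257 = 139
Option C: s[4]='h'->'b', delta=(2-8)*13^0 mod 257 = 251, hash=141+251 mod 257 = 135 <-- target
Option D: s[3]='a'->'i', delta=(9-1)*13^1 mod 257 = 104, hash=141+104 mod 257 = 245
Option E: s[0]='a'->'f', delta=(6-1)*13^4 mod 257 = 170, hash=141+170 mod 257 = 54

Answer: C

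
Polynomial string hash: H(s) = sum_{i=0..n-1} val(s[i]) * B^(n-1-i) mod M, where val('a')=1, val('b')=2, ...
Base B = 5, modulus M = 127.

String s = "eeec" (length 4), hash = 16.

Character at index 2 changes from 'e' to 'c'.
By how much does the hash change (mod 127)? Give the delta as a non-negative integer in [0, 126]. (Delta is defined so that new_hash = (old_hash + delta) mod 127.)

Delta formula: (val(new) - val(old)) * B^(n-1-k) mod M
  val('c') - val('e') = 3 - 5 = -2
  B^(n-1-k) = 5^1 mod 127 = 5
  Delta = -2 * 5 mod 127 = 117

Answer: 117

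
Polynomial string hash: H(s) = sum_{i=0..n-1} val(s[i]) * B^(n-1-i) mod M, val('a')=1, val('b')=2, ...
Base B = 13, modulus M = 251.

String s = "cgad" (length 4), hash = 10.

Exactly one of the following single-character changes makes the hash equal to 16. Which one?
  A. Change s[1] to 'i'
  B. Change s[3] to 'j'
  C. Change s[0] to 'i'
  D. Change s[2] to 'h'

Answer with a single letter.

Option A: s[1]='g'->'i', delta=(9-7)*13^2 mod 251 = 87, hash=10+87 mod 251 = 97
Option B: s[3]='d'->'j', delta=(10-4)*13^0 mod 251 = 6, hash=10+6 mod 251 = 16 <-- target
Option C: s[0]='c'->'i', delta=(9-3)*13^3 mod 251 = 130, hash=10+130 mod 251 = 140
Option D: s[2]='a'->'h', delta=(8-1)*13^1 mod 251 = 91, hash=10+91 mod 251 = 101

Answer: B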